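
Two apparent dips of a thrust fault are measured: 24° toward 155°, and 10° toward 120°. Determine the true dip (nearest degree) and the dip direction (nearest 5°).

true dip 29°, dip direction 190°

Each apparent-dip line lies in the plane. As unit vectors (x east, y north, z up), v₁ plunges 24°→155° and v₂ plunges 10°→120°.
n = v₁ × v₂ = (-0.057, -0.280, 0.516) (taken with n_z > 0).
True dip = arccos(n_z / |n|) = arccos(0.8750) = 29.0°.
Dip direction = atan2(-0.057, -0.280) = 191° (azimuth of n's horizontal projection).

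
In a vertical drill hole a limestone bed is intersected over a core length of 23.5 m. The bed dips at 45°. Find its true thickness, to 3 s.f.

16.6 m

True thickness t = h · cos(dip) = 23.5 × cos 45°
t = 23.5 × 0.7071 = 16.617 m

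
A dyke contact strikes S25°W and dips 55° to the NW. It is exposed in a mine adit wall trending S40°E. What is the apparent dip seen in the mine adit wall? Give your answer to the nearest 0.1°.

52.3°

Angle between strike (S25°W) and section (S40°E): β = 65°.
tan α = tan 55° × sin 65° = 1.4281 × 0.9063 = 1.2943
apparent dip = arctan 1.2943 = 52.31°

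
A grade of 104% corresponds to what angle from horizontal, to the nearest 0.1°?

tan θ = 104/100 = 1.0400
θ = arctan(1.0400) = 46.12°

46.1°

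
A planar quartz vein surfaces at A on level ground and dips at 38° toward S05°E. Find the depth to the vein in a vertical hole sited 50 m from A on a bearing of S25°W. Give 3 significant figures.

33.8 m

The hole lies 30° from the dip direction, so the down-dip offset is 50 × cos 30° = 43.30 m.
Depth = down-dip offset × tan(dip) = 43.30 × tan 38° = 43.30 × 0.7813
Depth = 33.83 m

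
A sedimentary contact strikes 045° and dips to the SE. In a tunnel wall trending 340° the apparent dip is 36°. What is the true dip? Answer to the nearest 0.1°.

β = acute angle between strike 045° and section 340° = 65°.
tan δ = tan α / sin β = tan 36° / sin 65° = 0.7265 / 0.9063 = 0.8017
true dip = arctan 0.8017 = 38.72°

38.7°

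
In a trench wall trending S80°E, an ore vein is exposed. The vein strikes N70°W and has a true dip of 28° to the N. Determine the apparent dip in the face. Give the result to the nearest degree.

The strike is N70°W and the section trends S80°E; the acute angle between them is β = 10°.
tan α = tan 28° × sin 10° = 0.5317 × 0.1736 = 0.0923
apparent dip = arctan 0.0923 = 5.28°

5°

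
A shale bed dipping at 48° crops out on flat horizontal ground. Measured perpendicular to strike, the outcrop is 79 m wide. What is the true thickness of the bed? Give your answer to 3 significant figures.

True thickness t = w · sin(dip) = 79 × sin 48°
t = 79 × 0.7431 = 58.708 m

58.7 m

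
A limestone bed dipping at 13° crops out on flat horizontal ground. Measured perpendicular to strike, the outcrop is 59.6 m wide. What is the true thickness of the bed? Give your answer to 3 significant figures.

True thickness t = w · sin(dip) = 59.6 × sin 13°
t = 59.6 × 0.2250 = 13.407 m

13.4 m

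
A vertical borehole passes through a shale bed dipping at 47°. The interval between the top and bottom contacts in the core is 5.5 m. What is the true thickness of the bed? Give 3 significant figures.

True thickness t = h · cos(dip) = 5.5 × cos 47°
t = 5.5 × 0.6820 = 3.751 m

3.75 m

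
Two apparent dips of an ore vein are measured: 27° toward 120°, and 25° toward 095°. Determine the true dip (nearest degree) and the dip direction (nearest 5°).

true dip 27°, dip direction 120°

Each apparent-dip line lies in the plane. As unit vectors (x east, y north, z up), v₁ plunges 27°→120° and v₂ plunges 25°→095°.
The plane normal is n = v₁ × v₂ ∝ (0.152, -0.084, 0.341).
tan δ = √(n_x²+n_y²)/n_z = 0.174/0.341, so δ = 27.0°.
Dip direction = azimuth of (n_x, n_y) = atan2(0.152, -0.084) = 119°.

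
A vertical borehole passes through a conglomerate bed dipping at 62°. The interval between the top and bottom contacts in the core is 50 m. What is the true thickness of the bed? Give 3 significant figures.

23.5 m

True thickness t = h · cos(dip) = 50 × cos 62°
t = 50 × 0.4695 = 23.474 m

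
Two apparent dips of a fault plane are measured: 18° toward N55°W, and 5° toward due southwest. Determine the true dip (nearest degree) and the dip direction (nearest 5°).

true dip 18°, dip direction 300°

Represent each trace as a vector plunging at its apparent dip toward its trend (east-north-up frame): v₁ = (-0.779, 0.546, -0.309), v₂ = (-0.704, -0.704, -0.087).
Cross product v₁ × v₂ gives the pole to the plane: n ∝ (-0.265, 0.150, 0.933).
True dip = arccos(n_z / |n|) = arccos(0.9506) = 18.1°.
Dip direction = azimuth of (n_x, n_y) = atan2(-0.265, 0.150) = 299°.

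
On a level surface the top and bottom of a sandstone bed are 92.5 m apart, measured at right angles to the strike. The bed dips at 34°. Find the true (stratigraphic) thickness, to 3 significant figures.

True thickness t = w · sin(dip) = 92.5 × sin 34°
t = 92.5 × 0.5592 = 51.725 m

51.7 m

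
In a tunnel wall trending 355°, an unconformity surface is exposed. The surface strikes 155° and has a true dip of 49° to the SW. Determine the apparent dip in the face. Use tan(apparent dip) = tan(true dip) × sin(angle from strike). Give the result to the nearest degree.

21°

Angle between strike (155°) and section (355°): β = 20°.
tan(apparent dip) = tan 49° · sin 20° = 0.3934
α = arctan(0.3934) = 21.48°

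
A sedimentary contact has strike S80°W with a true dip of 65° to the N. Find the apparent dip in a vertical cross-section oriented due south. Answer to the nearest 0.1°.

64.7°

The section lies 80° from the strike.
tan(apparent dip) = tan 65° · sin 80° = 2.1119
α = arctan(2.1119) = 64.66°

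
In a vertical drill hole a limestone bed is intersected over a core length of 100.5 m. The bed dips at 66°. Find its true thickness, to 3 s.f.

True thickness t = h · cos(dip) = 100.5 × cos 66°
t = 100.5 × 0.4067 = 40.877 m

40.9 m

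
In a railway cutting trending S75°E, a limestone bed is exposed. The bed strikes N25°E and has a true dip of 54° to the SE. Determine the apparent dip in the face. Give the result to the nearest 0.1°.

The section lies 80° from the strike.
tan α = tan 54° × sin 80° = 1.3764 × 0.9848 = 1.3555
α = arctan(1.3555) = 53.58°

53.6°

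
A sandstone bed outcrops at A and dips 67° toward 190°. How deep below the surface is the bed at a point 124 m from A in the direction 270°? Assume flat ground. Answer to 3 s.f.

The hole lies 80° from the dip direction, so the down-dip offset is 124 × cos 80° = 21.53 m.
Depth = down-dip offset × tan(dip) = 21.53 × tan 67° = 21.53 × 2.3559
Depth = 50.73 m

50.7 m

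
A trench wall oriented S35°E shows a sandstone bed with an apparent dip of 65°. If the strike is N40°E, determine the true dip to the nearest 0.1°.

65.8°

The section is 75° from the strike.
tan(true dip) = tan 65° / sin 75° = 2.2202
δ = arctan(2.2202) = 65.75°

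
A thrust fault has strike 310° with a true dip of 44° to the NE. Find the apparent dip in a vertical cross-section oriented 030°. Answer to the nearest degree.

The section lies 80° from the strike.
tan(apparent dip) = tan 44° · sin 80° = 0.9510
apparent dip = arctan 0.9510 = 43.56°

44°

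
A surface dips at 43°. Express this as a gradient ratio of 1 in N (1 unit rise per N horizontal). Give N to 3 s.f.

1 in 1.07

1 : N means tan θ = 1/N, so N = 1/tan 43° = 1/0.9325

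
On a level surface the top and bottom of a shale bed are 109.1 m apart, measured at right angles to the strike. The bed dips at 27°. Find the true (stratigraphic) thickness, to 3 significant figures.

49.5 m

True thickness t = w · sin(dip) = 109.1 × sin 27°
t = 109.1 × 0.4540 = 49.530 m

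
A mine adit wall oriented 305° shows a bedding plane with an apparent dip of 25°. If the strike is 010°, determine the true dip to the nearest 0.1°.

27.2°

β = acute angle between strike 010° and section 305° = 65°.
tan(true dip) = tan 25° / sin 65° = 0.5145
true dip = arctan 0.5145 = 27.23°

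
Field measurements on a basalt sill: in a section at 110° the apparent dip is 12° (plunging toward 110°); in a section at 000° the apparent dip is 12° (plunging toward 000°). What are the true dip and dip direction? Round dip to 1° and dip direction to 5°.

The two traces are lines in the plane: v₁ = (sin 110°·cos 12°, cos 110°·cos 12°, −sin 12°), v₂ = (sin 0°·cos 12°, cos 0°·cos 12°, −sin 12°).
The plane normal is n = v₁ × v₂ ∝ (0.273, 0.191, 0.899).
tan δ = √(n_x²+n_y²)/n_z = 0.333/0.899, so δ = 20.3°.
Dip direction = atan2(0.273, 0.191) = 55° (azimuth of n's horizontal projection).

true dip 20°, dip direction 055°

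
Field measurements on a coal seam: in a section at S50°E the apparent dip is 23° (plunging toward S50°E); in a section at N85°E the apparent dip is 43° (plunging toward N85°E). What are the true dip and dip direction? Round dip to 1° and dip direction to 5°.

true dip 45°, dip direction 065°

Each apparent-dip line lies in the plane. As unit vectors (x east, y north, z up), v₁ plunges 23°→S50°E and v₂ plunges 43°→N85°E.
The plane normal is n = v₁ × v₂ ∝ (0.428, 0.196, 0.476).
tan δ = √(n_x²+n_y²)/n_z = 0.471/0.476, so δ = 44.7°.
Dip direction = atan2(0.428, 0.196) = 65° (azimuth of n's horizontal projection).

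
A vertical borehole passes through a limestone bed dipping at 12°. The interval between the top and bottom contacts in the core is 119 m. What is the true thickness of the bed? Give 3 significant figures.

True thickness t = h · cos(dip) = 119 × cos 12°
t = 119 × 0.9781 = 116.400 m

116 m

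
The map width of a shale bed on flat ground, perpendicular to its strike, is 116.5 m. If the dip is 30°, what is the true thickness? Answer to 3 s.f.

True thickness t = w · sin(dip) = 116.5 × sin 30°
t = 116.5 × 0.5000 = 58.250 m

58.2 m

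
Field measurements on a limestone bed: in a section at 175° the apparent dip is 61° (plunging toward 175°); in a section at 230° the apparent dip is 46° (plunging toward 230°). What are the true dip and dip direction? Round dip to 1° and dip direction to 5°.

true dip 61°, dip direction 175°

Represent each trace as a vector plunging at its apparent dip toward its trend (east-north-up frame): v₁ = (0.042, -0.483, -0.875), v₂ = (-0.532, -0.447, -0.719).
n = v₁ × v₂ = (0.043, -0.496, 0.276) (taken with n_z > 0).
Dip δ = arctan(|n_h|/n_z) = arctan(0.498/0.276) = 61.0°.
The horizontal component of n points toward azimuth atan2(n_x, n_y) = 175°, the dip direction.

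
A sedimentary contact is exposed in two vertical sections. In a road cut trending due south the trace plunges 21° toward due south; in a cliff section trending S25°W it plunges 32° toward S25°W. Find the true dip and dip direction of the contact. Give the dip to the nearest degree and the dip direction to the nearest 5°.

true dip 37°, dip direction 240°

Represent each trace as a vector plunging at its apparent dip toward its trend (east-north-up frame): v₁ = (0.000, -0.934, -0.358), v₂ = (-0.358, -0.769, -0.530).
Cross product v₁ × v₂ gives the pole to the plane: n ∝ (-0.219, -0.128, 0.335).
True dip = arccos(n_z / |n|) = arccos(0.7963) = 37.2°.
Dip direction = azimuth of (n_x, n_y) = atan2(-0.219, -0.128) = 240°.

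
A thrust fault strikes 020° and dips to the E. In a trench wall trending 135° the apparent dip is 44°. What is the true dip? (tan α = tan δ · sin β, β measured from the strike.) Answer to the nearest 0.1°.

46.8°

The section is 65° from the strike.
tan(true dip) = tan 44° / sin 65° = 1.0655
δ = arctan(1.0655) = 46.82°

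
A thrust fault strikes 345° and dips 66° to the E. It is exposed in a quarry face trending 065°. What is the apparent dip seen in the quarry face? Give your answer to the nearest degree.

The strike is 345° and the section trends 065°; the acute angle between them is β = 80°.
tan(apparent dip) = tan 66° · sin 80° = 2.2119
α = arctan(2.2119) = 65.67°

66°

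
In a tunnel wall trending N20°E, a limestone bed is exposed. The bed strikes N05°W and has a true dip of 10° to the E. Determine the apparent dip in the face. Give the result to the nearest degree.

Angle between strike (N05°W) and section (N20°E): β = 25°.
tan(apparent dip) = tan 10° · sin 25° = 0.0745
apparent dip = arctan 0.0745 = 4.26°

4°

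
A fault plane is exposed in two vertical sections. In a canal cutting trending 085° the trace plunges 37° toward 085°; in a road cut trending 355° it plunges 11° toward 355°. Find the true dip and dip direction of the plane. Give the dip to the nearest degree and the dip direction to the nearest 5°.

true dip 38°, dip direction 070°

Each apparent-dip line lies in the plane. As unit vectors (x east, y north, z up), v₁ plunges 37°→085° and v₂ plunges 11°→355°.
Cross product v₁ × v₂ gives the pole to the plane: n ∝ (0.575, 0.203, 0.784).
tan δ = √(n_x²+n_y²)/n_z = 0.610/0.784, so δ = 37.9°.
Dip direction = azimuth of (n_x, n_y) = atan2(0.575, 0.203) = 71°.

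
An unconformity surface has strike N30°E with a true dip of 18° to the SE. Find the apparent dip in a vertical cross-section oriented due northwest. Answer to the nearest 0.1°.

17.4°

The section lies 75° from the strike.
tan α = tan 18° × sin 75° = 0.3249 × 0.9659 = 0.3138
α = arctan(0.3138) = 17.42°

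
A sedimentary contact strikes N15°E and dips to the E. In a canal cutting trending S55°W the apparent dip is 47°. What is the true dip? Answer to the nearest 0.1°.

59.1°

β = acute angle between strike N15°E and section S55°W = 40°.
tan(true dip) = tan 47° / sin 40° = 1.6683
δ = arctan(1.6683) = 59.06°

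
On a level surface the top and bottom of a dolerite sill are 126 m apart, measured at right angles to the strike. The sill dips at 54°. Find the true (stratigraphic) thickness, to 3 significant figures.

True thickness t = w · sin(dip) = 126 × sin 54°
t = 126 × 0.8090 = 101.936 m

102 m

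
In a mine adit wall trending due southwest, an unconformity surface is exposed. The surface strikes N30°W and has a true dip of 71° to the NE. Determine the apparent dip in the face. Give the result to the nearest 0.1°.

The strike is N30°W and the section trends due southwest; the acute angle between them is β = 75°.
tan α = tan 71° × sin 75° = 2.9042 × 0.9659 = 2.8053
apparent dip = arctan 2.8053 = 70.38°

70.4°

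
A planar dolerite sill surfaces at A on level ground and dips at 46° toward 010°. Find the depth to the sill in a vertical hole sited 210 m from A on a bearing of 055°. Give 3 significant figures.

The hole lies 45° from the dip direction, so the down-dip offset is 210 × cos 45° = 148.49 m.
Depth = down-dip offset × tan(dip) = 148.49 × tan 46° = 148.49 × 1.0355
Depth = 153.77 m

154 m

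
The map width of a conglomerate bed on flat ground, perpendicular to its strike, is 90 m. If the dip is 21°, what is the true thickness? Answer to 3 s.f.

32.3 m

True thickness t = w · sin(dip) = 90 × sin 21°
t = 90 × 0.3584 = 32.253 m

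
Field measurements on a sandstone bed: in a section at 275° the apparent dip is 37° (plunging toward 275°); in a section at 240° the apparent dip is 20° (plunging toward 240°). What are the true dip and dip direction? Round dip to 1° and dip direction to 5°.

Represent each trace as a vector plunging at its apparent dip toward its trend (east-north-up frame): v₁ = (-0.796, 0.070, -0.602), v₂ = (-0.814, -0.470, -0.342).
The plane normal is n = v₁ × v₂ ∝ (-0.307, 0.218, 0.430).
Dip δ = arctan(|n_h|/n_z) = arctan(0.376/0.430) = 41.1°.
Dip direction = azimuth of (n_x, n_y) = atan2(-0.307, 0.218) = 305°.

true dip 41°, dip direction 305°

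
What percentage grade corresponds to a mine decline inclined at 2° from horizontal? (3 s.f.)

3.49%

grade % = 100 × tan 2° = 100 × 0.0349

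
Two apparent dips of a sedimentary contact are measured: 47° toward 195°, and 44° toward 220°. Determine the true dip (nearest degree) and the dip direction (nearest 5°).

true dip 47°, dip direction 195°

The two traces are lines in the plane: v₁ = (sin 195°·cos 47°, cos 195°·cos 47°, −sin 47°), v₂ = (sin 220°·cos 44°, cos 220°·cos 44°, −sin 44°).
The plane normal is n = v₁ × v₂ ∝ (-0.055, -0.216, 0.207).
tan δ = √(n_x²+n_y²)/n_z = 0.222/0.207, so δ = 47.0°.
Dip direction = azimuth of (n_x, n_y) = atan2(-0.055, -0.216) = 194°.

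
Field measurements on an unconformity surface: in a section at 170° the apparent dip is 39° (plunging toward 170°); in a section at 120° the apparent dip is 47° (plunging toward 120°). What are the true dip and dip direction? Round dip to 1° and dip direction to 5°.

true dip 47°, dip direction 130°

Each apparent-dip line lies in the plane. As unit vectors (x east, y north, z up), v₁ plunges 39°→170° and v₂ plunges 47°→120°.
Cross product v₁ × v₂ gives the pole to the plane: n ∝ (0.345, -0.273, 0.406).
Dip δ = arctan(|n_h|/n_z) = arctan(0.440/0.406) = 47.3°.
Dip direction = azimuth of (n_x, n_y) = atan2(0.345, -0.273) = 128°.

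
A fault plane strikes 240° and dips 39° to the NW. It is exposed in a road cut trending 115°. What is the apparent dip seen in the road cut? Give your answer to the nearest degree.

34°

The section lies 55° from the strike.
tan(apparent dip) = tan 39° · sin 55° = 0.6633
α = arctan(0.6633) = 33.56°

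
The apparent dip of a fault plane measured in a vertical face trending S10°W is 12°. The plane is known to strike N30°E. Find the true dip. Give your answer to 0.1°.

31.9°

The section is 20° from the strike.
tan(true dip) = tan 12° / sin 20° = 0.6215
true dip = arctan 0.6215 = 31.86°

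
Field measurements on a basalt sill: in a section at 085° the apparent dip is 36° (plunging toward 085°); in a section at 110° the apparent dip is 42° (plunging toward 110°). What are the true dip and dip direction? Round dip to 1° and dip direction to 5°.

The two traces are lines in the plane: v₁ = (sin 85°·cos 36°, cos 85°·cos 36°, −sin 36°), v₂ = (sin 110°·cos 42°, cos 110°·cos 42°, −sin 42°).
The plane normal is n = v₁ × v₂ ∝ (0.197, -0.129, 0.254).
Dip δ = arctan(|n_h|/n_z) = arctan(0.235/0.254) = 42.8°.
The horizontal component of n points toward azimuth atan2(n_x, n_y) = 123°, the dip direction.

true dip 43°, dip direction 125°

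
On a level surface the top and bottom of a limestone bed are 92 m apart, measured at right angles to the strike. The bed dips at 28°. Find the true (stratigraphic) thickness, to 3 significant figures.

43.2 m

True thickness t = w · sin(dip) = 92 × sin 28°
t = 92 × 0.4695 = 43.191 m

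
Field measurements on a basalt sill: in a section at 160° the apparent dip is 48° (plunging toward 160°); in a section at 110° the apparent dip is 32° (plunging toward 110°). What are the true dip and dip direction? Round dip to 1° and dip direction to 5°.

The two traces are lines in the plane: v₁ = (sin 160°·cos 48°, cos 160°·cos 48°, −sin 48°), v₂ = (sin 110°·cos 32°, cos 110°·cos 32°, −sin 32°).
The plane normal is n = v₁ × v₂ ∝ (0.118, -0.471, 0.435).
True dip = arccos(n_z / |n|) = arccos(0.6671) = 48.2°.
Dip direction = atan2(0.118, -0.471) = 166° (azimuth of n's horizontal projection).

true dip 48°, dip direction 165°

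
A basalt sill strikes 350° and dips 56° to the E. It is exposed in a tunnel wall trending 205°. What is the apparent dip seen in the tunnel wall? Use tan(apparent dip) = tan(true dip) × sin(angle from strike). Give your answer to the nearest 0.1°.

The strike is 350° and the section trends 205°; the acute angle between them is β = 35°.
tan(apparent dip) = tan 56° · sin 35° = 0.8504
α = arctan(0.8504) = 40.38°

40.4°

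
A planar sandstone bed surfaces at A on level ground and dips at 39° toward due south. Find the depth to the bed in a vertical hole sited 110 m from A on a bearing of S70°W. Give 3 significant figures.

30.5 m

The hole lies 70° from the dip direction, so the down-dip offset is 110 × cos 70° = 37.62 m.
Depth = down-dip offset × tan(dip) = 37.62 × tan 39° = 37.62 × 0.8098
Depth = 30.47 m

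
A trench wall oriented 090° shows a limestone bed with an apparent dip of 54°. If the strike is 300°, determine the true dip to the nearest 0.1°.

70.0°

β = acute angle between strike 300° and section 090° = 30°.
tan(true dip) = tan 54° / sin 30° = 2.7528
δ = arctan(2.7528) = 70.04°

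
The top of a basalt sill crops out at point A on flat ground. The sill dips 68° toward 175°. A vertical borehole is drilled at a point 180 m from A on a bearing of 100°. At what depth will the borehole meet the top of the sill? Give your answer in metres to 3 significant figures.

115 m

The hole lies 75° from the dip direction, so the down-dip offset is 180 × cos 75° = 46.59 m.
Depth = down-dip offset × tan(dip) = 46.59 × tan 68° = 46.59 × 2.4751
Depth = 115.31 m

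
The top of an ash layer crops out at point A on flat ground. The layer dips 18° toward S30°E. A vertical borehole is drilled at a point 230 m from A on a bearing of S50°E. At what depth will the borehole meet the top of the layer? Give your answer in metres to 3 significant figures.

70.2 m

The hole lies 20° from the dip direction, so the down-dip offset is 230 × cos 20° = 216.13 m.
Depth = down-dip offset × tan(dip) = 216.13 × tan 18° = 216.13 × 0.3249
Depth = 70.22 m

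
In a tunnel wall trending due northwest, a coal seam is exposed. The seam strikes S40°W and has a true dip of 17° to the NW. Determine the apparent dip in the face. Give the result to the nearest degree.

Angle between strike (S40°W) and section (due northwest): β = 85°.
tan α = tan 17° × sin 85° = 0.3057 × 0.9962 = 0.3046
apparent dip = arctan 0.3046 = 16.94°

17°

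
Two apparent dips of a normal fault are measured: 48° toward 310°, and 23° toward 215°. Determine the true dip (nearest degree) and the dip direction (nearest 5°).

true dip 51°, dip direction 285°

The two traces are lines in the plane: v₁ = (sin 310°·cos 48°, cos 310°·cos 48°, −sin 48°), v₂ = (sin 215°·cos 23°, cos 215°·cos 23°, −sin 23°).
Cross product v₁ × v₂ gives the pole to the plane: n ∝ (-0.728, 0.192, 0.614).
True dip = arccos(n_z / |n|) = arccos(0.6315) = 50.8°.
Dip direction = atan2(-0.728, 0.192) = 285° (azimuth of n's horizontal projection).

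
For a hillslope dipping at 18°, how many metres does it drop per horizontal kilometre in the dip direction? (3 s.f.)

drop per km = 1000 × tan 18° = 1000 × 0.3249

325 m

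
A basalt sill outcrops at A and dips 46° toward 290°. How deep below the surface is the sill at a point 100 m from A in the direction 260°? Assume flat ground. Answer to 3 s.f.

89.7 m

The hole lies 30° from the dip direction, so the down-dip offset is 100 × cos 30° = 86.60 m.
Depth = down-dip offset × tan(dip) = 86.60 × tan 46° = 86.60 × 1.0355
Depth = 89.68 m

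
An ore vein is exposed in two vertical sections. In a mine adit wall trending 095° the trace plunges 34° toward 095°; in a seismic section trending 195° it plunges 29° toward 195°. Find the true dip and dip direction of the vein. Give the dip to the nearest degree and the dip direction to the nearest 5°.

Each apparent-dip line lies in the plane. As unit vectors (x east, y north, z up), v₁ plunges 34°→095° and v₂ plunges 29°→195°.
n = v₁ × v₂ = (0.437, -0.527, 0.714) (taken with n_z > 0).
Dip δ = arctan(|n_h|/n_z) = arctan(0.685/0.714) = 43.8°.
Dip direction = azimuth of (n_x, n_y) = atan2(0.437, -0.527) = 140°.

true dip 44°, dip direction 140°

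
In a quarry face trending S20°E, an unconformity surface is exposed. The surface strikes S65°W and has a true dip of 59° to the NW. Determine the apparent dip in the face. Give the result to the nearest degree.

Angle between strike (S65°W) and section (S20°E): β = 85°.
tan(apparent dip) = tan 59° · sin 85° = 1.6579
α = arctan(1.6579) = 58.90°

59°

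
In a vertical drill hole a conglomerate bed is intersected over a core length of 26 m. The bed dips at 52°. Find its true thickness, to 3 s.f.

16.0 m

True thickness t = h · cos(dip) = 26 × cos 52°
t = 26 × 0.6157 = 16.007 m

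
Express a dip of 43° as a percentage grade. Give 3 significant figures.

grade % = 100 × tan 43° = 100 × 0.9325

93.3%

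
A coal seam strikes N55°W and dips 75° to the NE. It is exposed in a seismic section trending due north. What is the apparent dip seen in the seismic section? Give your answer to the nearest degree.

The strike is N55°W and the section trends due north; the acute angle between them is β = 55°.
tan(apparent dip) = tan 75° · sin 55° = 3.0571
apparent dip = arctan 3.0571 = 71.89°

72°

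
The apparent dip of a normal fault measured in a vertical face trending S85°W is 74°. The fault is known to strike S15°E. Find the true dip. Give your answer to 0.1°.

The section is 80° from the strike.
tan δ = tan α / sin β = tan 74° / sin 80° = 3.4874 / 0.9848 = 3.5412
true dip = arctan 3.5412 = 74.23°

74.2°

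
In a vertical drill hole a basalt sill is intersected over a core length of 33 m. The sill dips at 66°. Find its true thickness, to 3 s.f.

13.4 m

True thickness t = h · cos(dip) = 33 × cos 66°
t = 33 × 0.4067 = 13.422 m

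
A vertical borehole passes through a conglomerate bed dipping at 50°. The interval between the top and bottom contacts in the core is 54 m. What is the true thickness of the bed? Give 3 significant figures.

34.7 m

True thickness t = h · cos(dip) = 54 × cos 50°
t = 54 × 0.6428 = 34.711 m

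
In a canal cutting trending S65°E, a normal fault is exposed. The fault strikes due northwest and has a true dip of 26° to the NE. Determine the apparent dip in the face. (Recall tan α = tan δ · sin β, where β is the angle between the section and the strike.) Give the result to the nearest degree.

Angle between strike (due northwest) and section (S65°E): β = 20°.
tan(apparent dip) = tan 26° · sin 20° = 0.1668
apparent dip = arctan 0.1668 = 9.47°

9°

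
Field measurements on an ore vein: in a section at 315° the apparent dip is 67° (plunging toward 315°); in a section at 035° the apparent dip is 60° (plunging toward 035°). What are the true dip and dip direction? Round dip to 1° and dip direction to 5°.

true dip 70°, dip direction 345°

The two traces are lines in the plane: v₁ = (sin 315°·cos 67°, cos 315°·cos 67°, −sin 67°), v₂ = (sin 35°·cos 60°, cos 35°·cos 60°, −sin 60°).
The plane normal is n = v₁ × v₂ ∝ (-0.138, 0.503, 0.192).
True dip = arccos(n_z / |n|) = arccos(0.3460) = 69.8°.
The horizontal component of n points toward azimuth atan2(n_x, n_y) = 345°, the dip direction.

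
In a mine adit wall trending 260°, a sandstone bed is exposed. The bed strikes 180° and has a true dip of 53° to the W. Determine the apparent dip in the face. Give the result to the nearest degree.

The strike is 180° and the section trends 260°; the acute angle between them is β = 80°.
tan α = tan 53° × sin 80° = 1.3270 × 0.9848 = 1.3069
apparent dip = arctan 1.3069 = 52.58°

53°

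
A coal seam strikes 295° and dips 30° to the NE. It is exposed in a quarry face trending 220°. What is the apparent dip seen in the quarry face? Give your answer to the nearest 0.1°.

Angle between strike (295°) and section (220°): β = 75°.
tan α = tan 30° × sin 75° = 0.5774 × 0.9659 = 0.5577
apparent dip = arctan 0.5577 = 29.15°

29.1°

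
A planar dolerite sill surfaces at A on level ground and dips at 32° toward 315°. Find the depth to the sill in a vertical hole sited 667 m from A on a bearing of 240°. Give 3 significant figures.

The hole lies 75° from the dip direction, so the down-dip offset is 667 × cos 75° = 172.63 m.
Depth = down-dip offset × tan(dip) = 172.63 × tan 32° = 172.63 × 0.6249
Depth = 107.87 m

108 m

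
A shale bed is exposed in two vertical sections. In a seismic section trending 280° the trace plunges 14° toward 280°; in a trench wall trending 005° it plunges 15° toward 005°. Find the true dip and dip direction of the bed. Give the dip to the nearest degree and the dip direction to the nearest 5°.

Each apparent-dip line lies in the plane. As unit vectors (x east, y north, z up), v₁ plunges 14°→280° and v₂ plunges 15°→005°.
Cross product v₁ × v₂ gives the pole to the plane: n ∝ (-0.189, 0.268, 0.934).
Dip δ = arctan(|n_h|/n_z) = arctan(0.328/0.934) = 19.3°.
The horizontal component of n points toward azimuth atan2(n_x, n_y) = 325°, the dip direction.

true dip 19°, dip direction 325°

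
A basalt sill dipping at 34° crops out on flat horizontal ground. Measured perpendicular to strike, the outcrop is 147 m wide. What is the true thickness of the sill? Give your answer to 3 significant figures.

True thickness t = w · sin(dip) = 147 × sin 34°
t = 147 × 0.5592 = 82.201 m

82.2 m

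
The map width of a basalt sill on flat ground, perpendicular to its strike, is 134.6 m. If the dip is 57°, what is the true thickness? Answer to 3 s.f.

113 m

True thickness t = w · sin(dip) = 134.6 × sin 57°
t = 134.6 × 0.8387 = 112.885 m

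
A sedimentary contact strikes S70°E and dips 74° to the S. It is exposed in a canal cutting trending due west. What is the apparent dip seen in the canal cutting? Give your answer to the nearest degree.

Angle between strike (S70°E) and section (due west): β = 20°.
tan(apparent dip) = tan 74° · sin 20° = 1.1928
α = arctan(1.1928) = 50.02°

50°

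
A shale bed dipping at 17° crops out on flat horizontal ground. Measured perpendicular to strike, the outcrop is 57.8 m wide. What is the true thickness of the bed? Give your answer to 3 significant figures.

16.9 m

True thickness t = w · sin(dip) = 57.8 × sin 17°
t = 57.8 × 0.2924 = 16.899 m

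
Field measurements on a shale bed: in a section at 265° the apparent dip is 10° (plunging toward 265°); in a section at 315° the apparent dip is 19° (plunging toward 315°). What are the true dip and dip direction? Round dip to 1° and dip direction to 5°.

true dip 19°, dip direction 325°

Represent each trace as a vector plunging at its apparent dip toward its trend (east-north-up frame): v₁ = (-0.981, -0.086, -0.174), v₂ = (-0.669, 0.669, -0.326).
Cross product v₁ × v₂ gives the pole to the plane: n ∝ (-0.144, 0.203, 0.713).
tan δ = √(n_x²+n_y²)/n_z = 0.249/0.713, so δ = 19.3°.
Dip direction = atan2(-0.144, 0.203) = 325° (azimuth of n's horizontal projection).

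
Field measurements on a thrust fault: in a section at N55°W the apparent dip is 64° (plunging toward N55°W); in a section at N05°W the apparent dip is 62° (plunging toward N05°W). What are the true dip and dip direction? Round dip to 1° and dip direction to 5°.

Represent each trace as a vector plunging at its apparent dip toward its trend (east-north-up frame): v₁ = (-0.359, 0.251, -0.899), v₂ = (-0.041, 0.468, -0.883).
The plane normal is n = v₁ × v₂ ∝ (-0.198, 0.280, 0.158).
tan δ = √(n_x²+n_y²)/n_z = 0.343/0.158, so δ = 65.3°.
The horizontal component of n points toward azimuth atan2(n_x, n_y) = 325°, the dip direction.

true dip 65°, dip direction 325°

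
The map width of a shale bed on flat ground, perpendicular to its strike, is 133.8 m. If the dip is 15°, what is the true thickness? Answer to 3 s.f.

34.6 m

True thickness t = w · sin(dip) = 133.8 × sin 15°
t = 133.8 × 0.2588 = 34.630 m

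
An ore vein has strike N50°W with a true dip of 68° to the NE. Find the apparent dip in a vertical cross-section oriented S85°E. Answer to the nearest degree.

Angle between strike (N50°W) and section (S85°E): β = 35°.
tan(apparent dip) = tan 68° · sin 35° = 1.4197
α = arctan(1.4197) = 54.84°

55°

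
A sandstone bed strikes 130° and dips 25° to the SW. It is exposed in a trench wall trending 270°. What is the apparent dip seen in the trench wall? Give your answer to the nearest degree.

17°

The section lies 40° from the strike.
tan α = tan 25° × sin 40° = 0.4663 × 0.6428 = 0.2997
α = arctan(0.2997) = 16.69°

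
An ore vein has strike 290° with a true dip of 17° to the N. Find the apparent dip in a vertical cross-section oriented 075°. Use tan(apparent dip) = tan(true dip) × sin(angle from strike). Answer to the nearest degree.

The section lies 35° from the strike.
tan(apparent dip) = tan 17° · sin 35° = 0.1754
α = arctan(0.1754) = 9.95°

10°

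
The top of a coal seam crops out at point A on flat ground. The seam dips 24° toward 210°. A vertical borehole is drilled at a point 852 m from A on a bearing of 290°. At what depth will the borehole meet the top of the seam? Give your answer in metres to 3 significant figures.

The hole lies 80° from the dip direction, so the down-dip offset is 852 × cos 80° = 147.95 m.
Depth = down-dip offset × tan(dip) = 147.95 × tan 24° = 147.95 × 0.4452
Depth = 65.87 m

65.9 m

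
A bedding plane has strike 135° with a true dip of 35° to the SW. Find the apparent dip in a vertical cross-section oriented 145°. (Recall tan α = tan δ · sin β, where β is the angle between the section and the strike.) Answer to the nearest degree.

The strike is 135° and the section trends 145°; the acute angle between them is β = 10°.
tan(apparent dip) = tan 35° · sin 10° = 0.1216
apparent dip = arctan 0.1216 = 6.93°

7°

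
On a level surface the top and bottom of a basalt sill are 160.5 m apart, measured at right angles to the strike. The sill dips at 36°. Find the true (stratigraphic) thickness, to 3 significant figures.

94.3 m

True thickness t = w · sin(dip) = 160.5 × sin 36°
t = 160.5 × 0.5878 = 94.340 m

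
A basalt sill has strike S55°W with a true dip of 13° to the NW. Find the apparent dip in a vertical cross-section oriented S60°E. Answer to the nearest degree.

12°

The section lies 65° from the strike.
tan(apparent dip) = tan 13° · sin 65° = 0.2092
apparent dip = arctan 0.2092 = 11.82°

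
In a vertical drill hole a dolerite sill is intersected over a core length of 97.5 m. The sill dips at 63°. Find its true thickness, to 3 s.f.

44.3 m

True thickness t = h · cos(dip) = 97.5 × cos 63°
t = 97.5 × 0.4540 = 44.264 m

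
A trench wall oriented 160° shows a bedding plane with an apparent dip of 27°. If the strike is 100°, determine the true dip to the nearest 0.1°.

30.5°

β = acute angle between strike 100° and section 160° = 60°.
tan δ = tan α / sin β = tan 27° / sin 60° = 0.5095 / 0.8660 = 0.5883
δ = arctan(0.5883) = 30.47°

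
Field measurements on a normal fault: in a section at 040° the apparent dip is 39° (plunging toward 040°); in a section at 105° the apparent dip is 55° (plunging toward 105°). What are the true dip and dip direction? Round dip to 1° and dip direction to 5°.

Represent each trace as a vector plunging at its apparent dip toward its trend (east-north-up frame): v₁ = (0.500, 0.595, -0.629), v₂ = (0.554, -0.148, -0.819).
Cross product v₁ × v₂ gives the pole to the plane: n ∝ (0.581, -0.061, 0.404).
True dip = arccos(n_z / |n|) = arccos(0.5688) = 55.3°.
The horizontal component of n points toward azimuth atan2(n_x, n_y) = 96°, the dip direction.

true dip 55°, dip direction 095°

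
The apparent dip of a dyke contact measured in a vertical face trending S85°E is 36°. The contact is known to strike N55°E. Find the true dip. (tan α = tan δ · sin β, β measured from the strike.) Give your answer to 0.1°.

48.5°

β = acute angle between strike N55°E and section S85°E = 40°.
tan(true dip) = tan 36° / sin 40° = 1.1303
true dip = arctan 1.1303 = 48.50°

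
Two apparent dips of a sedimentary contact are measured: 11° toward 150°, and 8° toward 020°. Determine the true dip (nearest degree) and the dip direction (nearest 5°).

true dip 22°, dip direction 090°

Represent each trace as a vector plunging at its apparent dip toward its trend (east-north-up frame): v₁ = (0.491, -0.850, -0.191), v₂ = (0.339, 0.931, -0.139).
Cross product v₁ × v₂ gives the pole to the plane: n ∝ (0.296, 0.004, 0.745).
True dip = arccos(n_z / |n|) = arccos(0.9293) = 21.7°.
The horizontal component of n points toward azimuth atan2(n_x, n_y) = 89°, the dip direction.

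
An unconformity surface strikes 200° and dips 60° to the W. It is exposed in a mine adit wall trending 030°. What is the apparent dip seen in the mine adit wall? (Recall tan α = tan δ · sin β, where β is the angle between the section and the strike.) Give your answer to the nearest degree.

The strike is 200° and the section trends 030°; the acute angle between them is β = 10°.
tan α = tan 60° × sin 10° = 1.7321 × 0.1736 = 0.3008
apparent dip = arctan 0.3008 = 16.74°

17°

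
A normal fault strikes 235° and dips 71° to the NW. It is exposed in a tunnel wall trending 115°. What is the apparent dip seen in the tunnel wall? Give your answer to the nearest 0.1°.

The section lies 60° from the strike.
tan α = tan 71° × sin 60° = 2.9042 × 0.8660 = 2.5151
apparent dip = arctan 2.5151 = 68.32°

68.3°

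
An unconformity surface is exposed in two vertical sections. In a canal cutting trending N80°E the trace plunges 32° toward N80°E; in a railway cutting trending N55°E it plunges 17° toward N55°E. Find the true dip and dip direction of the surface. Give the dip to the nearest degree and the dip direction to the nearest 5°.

true dip 41°, dip direction 125°

Represent each trace as a vector plunging at its apparent dip toward its trend (east-north-up frame): v₁ = (0.835, 0.147, -0.530), v₂ = (0.783, 0.549, -0.292).
n = v₁ × v₂ = (0.248, -0.171, 0.343) (taken with n_z > 0).
Dip δ = arctan(|n_h|/n_z) = arctan(0.301/0.343) = 41.3°.
The horizontal component of n points toward azimuth atan2(n_x, n_y) = 125°, the dip direction.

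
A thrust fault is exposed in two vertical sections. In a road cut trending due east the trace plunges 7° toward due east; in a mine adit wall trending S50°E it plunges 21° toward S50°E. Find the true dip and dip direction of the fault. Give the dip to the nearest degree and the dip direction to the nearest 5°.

The two traces are lines in the plane: v₁ = (sin 90°·cos 7°, cos 90°·cos 7°, −sin 7°), v₂ = (sin 130°·cos 21°, cos 130°·cos 21°, −sin 21°).
n = v₁ × v₂ = (0.073, -0.269, 0.596) (taken with n_z > 0).
True dip = arccos(n_z / |n|) = arccos(0.9060) = 25.0°.
Dip direction = azimuth of (n_x, n_y) = atan2(0.073, -0.269) = 165°.

true dip 25°, dip direction 165°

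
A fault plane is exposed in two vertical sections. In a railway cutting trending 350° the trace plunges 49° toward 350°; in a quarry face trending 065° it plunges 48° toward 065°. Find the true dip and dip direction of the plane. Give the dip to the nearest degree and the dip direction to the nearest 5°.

Represent each trace as a vector plunging at its apparent dip toward its trend (east-north-up frame): v₁ = (-0.114, 0.646, -0.755), v₂ = (0.606, 0.283, -0.743).
n = v₁ × v₂ = (0.267, 0.542, 0.424) (taken with n_z > 0).
tan δ = √(n_x²+n_y²)/n_z = 0.604/0.424, so δ = 54.9°.
Dip direction = atan2(0.267, 0.542) = 26° (azimuth of n's horizontal projection).

true dip 55°, dip direction 025°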